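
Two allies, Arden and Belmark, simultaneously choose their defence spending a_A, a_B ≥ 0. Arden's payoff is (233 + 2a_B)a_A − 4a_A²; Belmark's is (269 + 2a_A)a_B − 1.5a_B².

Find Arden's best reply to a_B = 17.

Expanding Arden's payoff: 233a_A + 2a_Ba_A − 4a_A².
∂π/∂a_A = 233 + 2a_B − 8a_A = 0, so a_A = 29.125 + 0.25a_B.
At a_B = 17: a_A = 29.125 + 0.25·17 = 33.375.

33.375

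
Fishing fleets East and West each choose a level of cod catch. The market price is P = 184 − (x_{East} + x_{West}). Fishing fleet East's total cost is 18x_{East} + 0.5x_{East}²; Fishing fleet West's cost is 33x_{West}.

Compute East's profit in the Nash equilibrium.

1965.66

Fishing fleet East's profit: π = x_{East}(184 − (x_{East} + x_{West})) − 18x_{East} − 0.5x_{East}².
∂π/∂x_{East} = 166 − 3x_{East} − x_{West} = 0, so x_{East} = 166/3 − (1/3)x_{West}.
For West: ∂π/∂x_{West} = 151 − 2x_{West} − x_{East} = 0 ⇒ x_{West} = 75.5 − 0.5x_{East}.
Plugging x_{West} into East's best response: x_{East} = 166/3 − (1/3)(75.5 − 0.5x_{East}) ⇒ (5/6)x_{East} = 181/6, so x_{East} = 36.2.
Then x_{West} = 75.5 − 0.5·36.2 = 57.4.
Price P = 184 − 93.6 = 90.4.
East's profit: (90.4 − 18)·36.2 − 0.5(36.2)² = 1965.66.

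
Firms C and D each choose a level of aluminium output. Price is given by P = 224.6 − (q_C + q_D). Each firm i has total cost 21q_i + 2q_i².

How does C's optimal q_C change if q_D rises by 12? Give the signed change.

-2

Firm C's profit: π = q_C(224.6 − (q_C + q_D)) − 21q_C − 2q_C².
∂π/∂q_C = 203.6 − 6q_C − q_D = 0, so q_C = 509/15 − (1/6)q_D.
The reaction-function slope is −1/6, so a 12-unit rise in q_D moves q_C by −1/6 × 12 = −2. C's best response falls — the actions are strategic substitutes.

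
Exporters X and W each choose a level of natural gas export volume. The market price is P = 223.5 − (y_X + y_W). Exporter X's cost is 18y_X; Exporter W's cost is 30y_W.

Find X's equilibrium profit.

5256.25

Exporter X's profit: π = y_X(223.5 − (y_X + y_W)) − 18y_X.
∂π/∂y_X = 205.5 − 2y_X − y_W = 0, so y_X = 102.75 − 0.5y_W.
By the same steps for W: y_W = 96.75 − 0.5y_X.
Substituting the second reaction function into the first: y_X = 102.75 − 0.5(96.75 − 0.5y_X), which gives 0.75y_X = 54.375 ⇒ y_X = 72.5.
Then y_W = 96.75 − 0.5·72.5 = 60.5.
Price P = 223.5 − 133 = 90.5.
X's profit: (90.5 − 18)·72.5 = 5256.25.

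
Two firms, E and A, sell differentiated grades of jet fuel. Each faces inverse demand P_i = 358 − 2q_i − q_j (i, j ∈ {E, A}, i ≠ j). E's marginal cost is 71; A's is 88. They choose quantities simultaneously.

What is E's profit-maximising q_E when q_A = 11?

Firm E's profit: π = q_E(358 − 2q_E − q_A) − 71q_E.
∂π/∂q_E = 287 − 4q_E − q_A = 0 ⇒ q_E = 71.75 − 0.25q_A.
At q_A = 11: q_E = 71.75 − 0.25·11 = 69.

69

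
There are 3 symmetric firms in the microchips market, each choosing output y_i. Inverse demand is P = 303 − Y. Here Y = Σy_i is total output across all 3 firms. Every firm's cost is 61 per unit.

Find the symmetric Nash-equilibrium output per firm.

60.5

A representative firm's profit is π_i = y_i(303 − Y) − 61y_i, with Y = y_i + Σ_{j≠i} y_j.
First-order condition: 242 − 2y_i − Σ_{j≠i} y_j = 0.
With identical firms, set every y_j = y: then 242 − 2y − 2y = 0, i.e. y = 242/4 = 60.5.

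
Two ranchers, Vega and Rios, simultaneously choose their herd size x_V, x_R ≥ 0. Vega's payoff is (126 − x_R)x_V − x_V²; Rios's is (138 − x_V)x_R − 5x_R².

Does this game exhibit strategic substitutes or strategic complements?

Expanding Vega's payoff: 126x_V − x_Rx_V − x_V².
∂π/∂x_V = 126 − x_R − 2x_V = 0, so x_V = 63 − 0.5x_R.
The best-response slope dx_V/dx_R = −0.5 < 0: the reaction function is downward-sloping, so the choices are strategic substitutes.

strategic substitutes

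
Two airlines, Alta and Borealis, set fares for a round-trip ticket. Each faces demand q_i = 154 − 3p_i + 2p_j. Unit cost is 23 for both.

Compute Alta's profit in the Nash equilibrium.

3217.6875

Alta's profit: π = (p_{Alta} − 23)(154 − 3p_{Alta} + 2p_{Borealis}).
∂π/∂p_{Alta} = 223 − 6p_{Alta} + 2p_{Borealis} = 0 ⇒ p_{Alta} = 223/6 + (1/3)p_{Borealis}.
Setting p_{Alta} = p_{Borealis} in the reaction function: p_{Alta} = 223/6 + (1/3)p_{Alta}, so p_{Alta} = (223/6) / (2/3) = 55.75.
q_{Alta} = 154 − 3·55.75 + 2·55.75 = 98.25.
Profit = (55.75 − 23)·98.25 = 3217.6875.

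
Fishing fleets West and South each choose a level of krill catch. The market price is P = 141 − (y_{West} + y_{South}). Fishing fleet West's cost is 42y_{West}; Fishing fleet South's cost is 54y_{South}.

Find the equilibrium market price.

Fishing fleet West's profit: π = y_{West}(141 − (y_{West} + y_{South})) − 42y_{West}.
∂π/∂y_{West} = 99 − 2y_{West} − y_{South} = 0, so y_{West} = 49.5 − 0.5y_{South}.
By the same steps for South: y_{South} = 43.5 − 0.5y_{West}.
Substituting the second reaction function into the first: y_{West} = 49.5 − 0.5(43.5 − 0.5y_{West}), which gives 0.75y_{West} = 27.75 ⇒ y_{West} = 37.
Then y_{South} = 43.5 − 0.5·37 = 25.
Equilibrium price: P = 141 − 62 = 79.

79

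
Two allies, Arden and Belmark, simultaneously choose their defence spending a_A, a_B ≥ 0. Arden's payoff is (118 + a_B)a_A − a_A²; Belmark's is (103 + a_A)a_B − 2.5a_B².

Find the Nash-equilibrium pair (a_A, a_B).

Expanding Arden's payoff: 118a_A + a_Ba_A − a_A².
∂π/∂a_A = 118 + a_B − 2a_A = 0, so a_A = 59 + 0.5a_B.
Likewise for Belmark: a_B = 20.6 + 0.2a_A.
Substituting the second reaction function into the first: a_A = 59 + 0.5(20.6 + 0.2a_A), which gives 0.9a_A = 69.3 ⇒ a_A = 77.
Then a_B = 20.6 + 0.2·77 = 36.

77, 36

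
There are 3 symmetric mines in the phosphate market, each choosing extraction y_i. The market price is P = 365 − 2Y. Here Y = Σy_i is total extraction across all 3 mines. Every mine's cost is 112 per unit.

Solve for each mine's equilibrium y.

31.625

A representative mine's profit is π_i = y_i(365 − 2Y) − 112y_i, with Y = y_i + Σ_{j≠i} y_j.
First-order condition: 253 − 4y_i − 2Σ_{j≠i} y_j = 0.
Imposing symmetry (y_j = y for all j) turns Σ_{j≠i} y_j into 2y, so 253 = 8y and y = 31.625.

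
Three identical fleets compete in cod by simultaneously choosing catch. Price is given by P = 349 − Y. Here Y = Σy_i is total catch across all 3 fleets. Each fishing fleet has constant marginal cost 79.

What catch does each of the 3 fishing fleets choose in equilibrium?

67.5

A representative fishing fleet's profit is π_i = y_i(349 − Y) − 79y_i, with Y = y_i + Σ_{j≠i} y_j.
First-order condition: 270 − 2y_i − Σ_{j≠i} y_j = 0.
In a symmetric equilibrium every fishing fleet chooses the same y, so Σ_{j≠i} y_j = 2y. The condition becomes 270 − 4y = 0, giving y = 270/4 = 67.5.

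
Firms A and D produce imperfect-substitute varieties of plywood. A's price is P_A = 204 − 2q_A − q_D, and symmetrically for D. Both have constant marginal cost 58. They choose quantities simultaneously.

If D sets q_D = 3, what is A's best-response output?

Firm A's profit: π = q_A(204 − 2q_A − q_D) − 58q_A.
∂π/∂q_A = 146 − 4q_A − q_D = 0 ⇒ q_A = 36.5 − 0.25q_D.
At q_D = 3: q_A = 36.5 − 0.25·3 = 35.75.

35.75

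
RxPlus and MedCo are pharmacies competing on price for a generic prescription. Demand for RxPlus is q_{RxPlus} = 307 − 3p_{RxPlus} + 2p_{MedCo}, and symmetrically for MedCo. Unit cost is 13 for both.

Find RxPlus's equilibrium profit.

RxPlus's profit: π = (p_{RxPlus} − 13)(307 − 3p_{RxPlus} + 2p_{MedCo}).
∂π/∂p_{RxPlus} = 346 − 6p_{RxPlus} + 2p_{MedCo} = 0 ⇒ p_{RxPlus} = 173/3 + (1/3)p_{MedCo}.
By symmetry p_{MedCo} = p_{RxPlus}; substituting into the reaction function, (2/3)p_{RxPlus} = 173/3 and p_{RxPlus} = 86.5.
q_{RxPlus} = 307 − 3·86.5 + 2·86.5 = 220.5.
Profit = (86.5 − 13)·220.5 = 16206.75.

16206.75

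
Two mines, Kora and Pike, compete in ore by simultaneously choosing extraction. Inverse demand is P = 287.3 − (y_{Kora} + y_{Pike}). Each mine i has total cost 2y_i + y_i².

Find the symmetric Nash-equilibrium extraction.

Mine Kora's profit: π = y_{Kora}(287.3 − (y_{Kora} + y_{Pike})) − 2y_{Kora} − y_{Kora}².
∂π/∂y_{Kora} = 285.3 − 4y_{Kora} − y_{Pike} = 0, so y_{Kora} = 71.325 − 0.25y_{Pike}.
Setting y_{Kora} = y_{Pike} in the reaction function: y_{Kora} = 71.325 − 0.25y_{Kora}, so y_{Kora} = 71.325 / 1.25 = 57.06.

57.06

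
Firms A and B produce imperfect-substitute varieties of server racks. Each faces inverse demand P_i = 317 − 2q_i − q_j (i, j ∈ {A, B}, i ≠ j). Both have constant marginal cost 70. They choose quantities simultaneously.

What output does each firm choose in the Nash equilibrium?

Firm A's profit: π = q_A(317 − 2q_A − q_B) − 70q_A.
∂π/∂q_A = 247 − 4q_A − q_B = 0 ⇒ q_A = 61.75 − 0.25q_B.
Setting q_A = q_B in the reaction function: q_A = 61.75 − 0.25q_A, so q_A = 61.75 / 1.25 = 49.4.

49.4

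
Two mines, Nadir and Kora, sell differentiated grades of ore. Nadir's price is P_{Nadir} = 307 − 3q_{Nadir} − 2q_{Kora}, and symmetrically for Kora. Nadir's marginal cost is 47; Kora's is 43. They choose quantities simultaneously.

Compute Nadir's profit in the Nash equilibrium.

Mine Nadir's profit: π = q_{Nadir}(307 − 3q_{Nadir} − 2q_{Kora}) − 47q_{Nadir}.
∂π/∂q_{Nadir} = 260 − 6q_{Nadir} − 2q_{Kora} = 0 ⇒ q_{Nadir} = 130/3 − (1/3)q_{Kora}.
Similarly q_{Kora} = 44 − (1/3)q_{Nadir}.
Solving the two reaction functions simultaneously: (1 − (−1/3)(−1/3))q_{Nadir} = 130/3 − (1/3)·44, so (8/9)q_{Nadir} = 86/3 and q_{Nadir} = 32.25.
Then q_{Kora} = 44 − (1/3)·32.25 = 33.25.
P_{Nadir} = 307 − 3·32.25 − 2·33.25 = 143.75.
Profit = (143.75 − 47)·32.25 = 3120.1875.

3120.1875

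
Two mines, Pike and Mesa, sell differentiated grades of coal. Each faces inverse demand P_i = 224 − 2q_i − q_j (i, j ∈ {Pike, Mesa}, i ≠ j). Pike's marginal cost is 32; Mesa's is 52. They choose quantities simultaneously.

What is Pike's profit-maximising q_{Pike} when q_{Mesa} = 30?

Mine Pike's profit: π = q_{Pike}(224 − 2q_{Pike} − q_{Mesa}) − 32q_{Pike}.
∂π/∂q_{Pike} = 192 − 4q_{Pike} − q_{Mesa} = 0 ⇒ q_{Pike} = 48 − 0.25q_{Mesa}.
At q_{Mesa} = 30: q_{Pike} = 48 − 0.25·30 = 40.5.

40.5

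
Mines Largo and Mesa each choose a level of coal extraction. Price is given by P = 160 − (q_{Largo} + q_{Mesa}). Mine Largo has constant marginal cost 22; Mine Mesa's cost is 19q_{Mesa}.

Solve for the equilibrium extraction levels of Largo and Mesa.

Mine Largo's profit: π = q_{Largo}(160 − (q_{Largo} + q_{Mesa})) − 22q_{Largo}.
∂π/∂q_{Largo} = 138 − 2q_{Largo} − q_{Mesa} = 0, so q_{Largo} = 69 − 0.5q_{Mesa}.
By the same steps for Mesa: q_{Mesa} = 70.5 − 0.5q_{Largo}.
Solving the two reaction functions simultaneously: (1 − (−0.5)(−0.5))q_{Largo} = 69 − 0.5·70.5, so 0.75q_{Largo} = 33.75 and q_{Largo} = 45.
Then q_{Mesa} = 70.5 − 0.5·45 = 48.

45, 48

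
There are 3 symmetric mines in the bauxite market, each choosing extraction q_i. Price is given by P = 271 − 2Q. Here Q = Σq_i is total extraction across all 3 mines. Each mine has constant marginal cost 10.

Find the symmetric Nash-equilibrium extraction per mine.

32.625

A representative mine's profit is π_i = q_i(271 − 2Q) − 10q_i, with Q = q_i + Σ_{j≠i} q_j.
First-order condition: 261 − 4q_i − 2Σ_{j≠i} q_j = 0.
Imposing symmetry (q_j = q for all j) turns Σ_{j≠i} q_j into 2q, so 261 = 8q and q = 32.625.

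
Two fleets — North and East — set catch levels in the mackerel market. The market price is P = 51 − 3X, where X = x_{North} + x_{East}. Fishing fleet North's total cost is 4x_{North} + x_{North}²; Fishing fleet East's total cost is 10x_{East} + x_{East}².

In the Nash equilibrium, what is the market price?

27

Fishing fleet North's profit: π = x_{North}(51 − 3(x_{North} + x_{East})) − 4x_{North} − x_{North}².
∂π/∂x_{North} = 47 − 8x_{North} − 3x_{East} = 0, so x_{North} = 5.875 − 0.375x_{East}.
By the same steps for East: x_{East} = 5.125 − 0.375x_{North}.
Plugging x_{East} into North's best response: x_{North} = 5.875 − 0.375(5.125 − 0.375x_{North}) ⇒ (55/64)x_{North} = 253/64, so x_{North} = 4.6.
Then x_{East} = 5.125 − 0.375·4.6 = 3.4.
Equilibrium price: P = 51 − 3·8 = 27.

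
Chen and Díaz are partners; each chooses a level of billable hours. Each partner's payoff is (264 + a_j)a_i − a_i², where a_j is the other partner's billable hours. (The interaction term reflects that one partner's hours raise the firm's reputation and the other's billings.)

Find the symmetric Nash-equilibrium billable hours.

Chen's payoff is (264 + a_D)a_C − a_C².
∂π/∂a_C = 264 + a_D − 2a_C = 0, so a_C = 132 + 0.5a_D.
Setting a_C = a_D in the reaction function: a_C = 132 + 0.5a_C, so a_C = 132 / 0.5 = 264.

264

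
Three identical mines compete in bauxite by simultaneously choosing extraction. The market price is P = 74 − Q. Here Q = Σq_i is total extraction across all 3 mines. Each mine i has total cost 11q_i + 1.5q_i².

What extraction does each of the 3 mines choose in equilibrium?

9

A representative mine's profit is π_i = q_i(74 − Q) − 11q_i − 1.5q_i², with Q = q_i + Σ_{j≠i} q_j.
First-order condition: 63 − 5q_i − Σ_{j≠i} q_j = 0.
Imposing symmetry (q_j = q for all j) turns Σ_{j≠i} q_j into 2q, so 63 = 7q and q = 9.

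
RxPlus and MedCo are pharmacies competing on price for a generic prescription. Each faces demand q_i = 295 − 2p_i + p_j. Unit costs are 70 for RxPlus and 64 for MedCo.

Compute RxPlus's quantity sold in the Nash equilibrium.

RxPlus's profit: π = (p_{RxPlus} − 70)(295 − 2p_{RxPlus} + p_{MedCo}).
∂π/∂p_{RxPlus} = 435 − 4p_{RxPlus} + p_{MedCo} = 0 ⇒ p_{RxPlus} = 108.75 + 0.25p_{MedCo}.
Similarly p_{MedCo} = 105.75 + 0.25p_{RxPlus}.
Substituting the second reaction function into the first: p_{RxPlus} = 108.75 + 0.25(105.75 + 0.25p_{RxPlus}), which gives 0.9375p_{RxPlus} = 135.1875 ⇒ p_{RxPlus} = 144.2.
Then p_{MedCo} = 105.75 + 0.25·144.2 = 141.8.
q_{RxPlus} = 295 − 2·144.2 + 141.8 = 148.4.

148.4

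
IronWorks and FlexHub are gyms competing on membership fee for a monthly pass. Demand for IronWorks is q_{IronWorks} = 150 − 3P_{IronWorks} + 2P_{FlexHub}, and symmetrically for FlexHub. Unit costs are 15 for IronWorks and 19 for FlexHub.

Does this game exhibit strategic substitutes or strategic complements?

strategic complements

IronWorks's profit: π = (P_{IronWorks} − 15)(150 − 3P_{IronWorks} + 2P_{FlexHub}).
∂π/∂P_{IronWorks} = 195 − 6P_{IronWorks} + 2P_{FlexHub} = 0 ⇒ P_{IronWorks} = 32.5 + (1/3)P_{FlexHub}.
The best-response slope dP_{IronWorks}/dP_{FlexHub} = 1/3 > 0: the reaction function is upward-sloping, so the choices are strategic complements.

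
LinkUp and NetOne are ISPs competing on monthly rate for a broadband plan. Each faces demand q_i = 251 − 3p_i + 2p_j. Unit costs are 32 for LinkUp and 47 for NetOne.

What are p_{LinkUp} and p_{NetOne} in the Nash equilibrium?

89.5625, 95.1875

LinkUp's profit: π = (p_{LinkUp} − 32)(251 − 3p_{LinkUp} + 2p_{NetOne}).
∂π/∂p_{LinkUp} = 347 − 6p_{LinkUp} + 2p_{NetOne} = 0 ⇒ p_{LinkUp} = 347/6 + (1/3)p_{NetOne}.
Similarly p_{NetOne} = 196/3 + (1/3)p_{LinkUp}.
Plugging p_{NetOne} into LinkUp's best response: p_{LinkUp} = 347/6 + (1/3)(196/3 + (1/3)p_{LinkUp}) ⇒ (8/9)p_{LinkUp} = 1433/18, so p_{LinkUp} = 89.5625.
Then p_{NetOne} = 196/3 + (1/3)·89.5625 = 95.1875.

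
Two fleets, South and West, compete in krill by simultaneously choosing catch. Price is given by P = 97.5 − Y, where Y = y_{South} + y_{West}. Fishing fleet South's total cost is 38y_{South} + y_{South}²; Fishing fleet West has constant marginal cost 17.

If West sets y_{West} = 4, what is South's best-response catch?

13.875

Fishing fleet South's profit: π = y_{South}(97.5 − (y_{South} + y_{West})) − 38y_{South} − y_{South}².
∂π/∂y_{South} = 59.5 − 4y_{South} − y_{West} = 0, so y_{South} = 14.875 − 0.25y_{West}.
At y_{West} = 4: y_{South} = 14.875 − 0.25·4 = 13.875.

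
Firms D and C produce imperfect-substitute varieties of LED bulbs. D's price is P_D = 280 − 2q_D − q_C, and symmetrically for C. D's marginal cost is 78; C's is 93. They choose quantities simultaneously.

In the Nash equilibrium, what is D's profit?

Firm D's profit: π = q_D(280 − 2q_D − q_C) − 78q_D.
∂π/∂q_D = 202 − 4q_D − q_C = 0 ⇒ q_D = 50.5 − 0.25q_C.
Similarly q_C = 46.75 − 0.25q_D.
Solving the two reaction functions simultaneously: (1 − (−0.25)(−0.25))q_D = 50.5 − 0.25·46.75, so 0.9375q_D = 38.8125 and q_D = 41.4.
Then q_C = 46.75 − 0.25·41.4 = 36.4.
P_D = 280 − 2·41.4 − 36.4 = 160.8.
Profit = (160.8 − 78)·41.4 = 3427.92.

3427.92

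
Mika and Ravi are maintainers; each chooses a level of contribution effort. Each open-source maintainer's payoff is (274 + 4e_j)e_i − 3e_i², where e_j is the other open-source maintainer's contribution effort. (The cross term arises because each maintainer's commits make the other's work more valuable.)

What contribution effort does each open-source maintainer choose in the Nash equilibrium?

Mika's payoff is (274 + 4e_R)e_M − 3e_M².
∂π/∂e_M = 274 + 4e_R − 6e_M = 0, so e_M = 137/3 + (2/3)e_R.
Setting e_M = e_R in the reaction function: e_M = 137/3 + (2/3)e_M, so e_M = (137/3) / (1/3) = 137.

137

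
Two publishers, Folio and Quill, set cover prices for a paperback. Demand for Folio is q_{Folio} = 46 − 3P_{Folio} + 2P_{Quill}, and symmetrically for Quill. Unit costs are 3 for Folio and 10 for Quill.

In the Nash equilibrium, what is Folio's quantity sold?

Folio's profit: π = (P_{Folio} − 3)(46 − 3P_{Folio} + 2P_{Quill}).
∂π/∂P_{Folio} = 55 − 6P_{Folio} + 2P_{Quill} = 0 ⇒ P_{Folio} = 55/6 + (1/3)P_{Quill}.
Similarly P_{Quill} = 38/3 + (1/3)P_{Folio}.
Substituting the second reaction function into the first: P_{Folio} = 55/6 + (1/3)(38/3 + (1/3)P_{Folio}), which gives (8/9)P_{Folio} = 241/18 ⇒ P_{Folio} = 15.0625.
Then P_{Quill} = 38/3 + (1/3)·15.0625 = 17.6875.
q_{Folio} = 46 − 3·15.0625 + 2·17.6875 = 36.1875.

36.1875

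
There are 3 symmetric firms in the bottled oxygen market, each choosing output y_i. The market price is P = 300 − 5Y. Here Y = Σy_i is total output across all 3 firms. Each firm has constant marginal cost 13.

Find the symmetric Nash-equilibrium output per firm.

A representative firm's profit is π_i = y_i(300 − 5Y) − 13y_i, with Y = y_i + Σ_{j≠i} y_j.
First-order condition: 287 − 10y_i − 5Σ_{j≠i} y_j = 0.
With identical firms, set every y_j = y: then 287 − 10y − 10y = 0, i.e. y = 287/20 = 14.35.

14.35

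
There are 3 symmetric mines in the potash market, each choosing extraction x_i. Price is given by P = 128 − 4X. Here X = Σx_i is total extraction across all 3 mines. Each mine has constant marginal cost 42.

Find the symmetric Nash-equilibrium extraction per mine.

A representative mine's profit is π_i = x_i(128 − 4X) − 42x_i, with X = x_i + Σ_{j≠i} x_j.
First-order condition: 86 − 8x_i − 4Σ_{j≠i} x_j = 0.
In a symmetric equilibrium every mine chooses the same x, so Σ_{j≠i} x_j = 2x. The condition becomes 86 − 16x = 0, giving x = 86/16 = 5.375.

5.375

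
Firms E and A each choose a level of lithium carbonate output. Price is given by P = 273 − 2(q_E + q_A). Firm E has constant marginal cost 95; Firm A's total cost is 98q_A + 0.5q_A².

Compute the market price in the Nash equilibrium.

162.5

Firm E's profit: π = q_E(273 − 2(q_E + q_A)) − 95q_E.
∂π/∂q_E = 178 − 4q_E − 2q_A = 0, so q_E = 44.5 − 0.5q_A.
For A: ∂π/∂q_A = 175 − 5q_A − 2q_E = 0 ⇒ q_A = 35 − 0.4q_E.
Substituting the second reaction function into the first: q_E = 44.5 − 0.5(35 − 0.4q_E), which gives 0.8q_E = 27 ⇒ q_E = 33.75.
Then q_A = 35 − 0.4·33.75 = 21.5.
Equilibrium price: P = 273 − 2·55.25 = 162.5.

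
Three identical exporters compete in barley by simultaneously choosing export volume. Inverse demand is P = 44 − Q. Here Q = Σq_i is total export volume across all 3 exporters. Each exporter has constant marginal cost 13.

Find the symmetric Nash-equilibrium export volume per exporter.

7.75

A representative exporter's profit is π_i = q_i(44 − Q) − 13q_i, with Q = q_i + Σ_{j≠i} q_j.
First-order condition: 31 − 2q_i − Σ_{j≠i} q_j = 0.
With identical exporters, set every q_j = q: then 31 − 2q − 2q = 0, i.e. q = 31/4 = 7.75.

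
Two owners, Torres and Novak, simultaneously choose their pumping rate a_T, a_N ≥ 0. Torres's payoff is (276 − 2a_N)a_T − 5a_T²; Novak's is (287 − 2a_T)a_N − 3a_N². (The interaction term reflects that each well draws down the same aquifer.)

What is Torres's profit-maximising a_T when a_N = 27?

22.2

Expanding Torres's payoff: 276a_T − 2a_Na_T − 5a_T².
∂π/∂a_T = 276 − 2a_N − 10a_T = 0, so a_T = 27.6 − 0.2a_N.
At a_N = 27: a_T = 27.6 − 0.2·27 = 22.2.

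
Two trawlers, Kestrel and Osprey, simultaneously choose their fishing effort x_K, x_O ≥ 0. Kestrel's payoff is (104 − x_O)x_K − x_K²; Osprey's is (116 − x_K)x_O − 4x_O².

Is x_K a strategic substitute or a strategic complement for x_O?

Expanding Kestrel's payoff: 104x_K − x_Ox_K − x_K².
∂π/∂x_K = 104 − x_O − 2x_K = 0, so x_K = 52 − 0.5x_O.
The best-response slope dx_K/dx_O = −0.5 < 0: the reaction function is downward-sloping, so the choices are strategic substitutes.

strategic substitutes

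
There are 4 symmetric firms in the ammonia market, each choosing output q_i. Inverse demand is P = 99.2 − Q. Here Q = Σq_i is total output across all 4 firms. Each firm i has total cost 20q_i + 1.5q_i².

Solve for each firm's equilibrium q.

A representative firm's profit is π_i = q_i(99.2 − Q) − 20q_i − 1.5q_i², with Q = q_i + Σ_{j≠i} q_j.
First-order condition: 79.2 − 5q_i − Σ_{j≠i} q_j = 0.
In a symmetric equilibrium every firm chooses the same q, so Σ_{j≠i} q_j = 3q. The condition becomes 79.2 − 8q = 0, giving q = 79.2/8 = 9.9.

9.9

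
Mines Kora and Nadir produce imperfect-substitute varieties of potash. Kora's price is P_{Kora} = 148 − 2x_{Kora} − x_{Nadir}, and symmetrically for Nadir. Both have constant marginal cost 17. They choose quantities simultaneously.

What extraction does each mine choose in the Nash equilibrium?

26.2

Mine Kora's profit: π = x_{Kora}(148 − 2x_{Kora} − x_{Nadir}) − 17x_{Kora}.
∂π/∂x_{Kora} = 131 − 4x_{Kora} − x_{Nadir} = 0 ⇒ x_{Kora} = 32.75 − 0.25x_{Nadir}.
By symmetry x_{Nadir} = x_{Kora}; substituting into the reaction function, 1.25x_{Kora} = 32.75 and x_{Kora} = 26.2.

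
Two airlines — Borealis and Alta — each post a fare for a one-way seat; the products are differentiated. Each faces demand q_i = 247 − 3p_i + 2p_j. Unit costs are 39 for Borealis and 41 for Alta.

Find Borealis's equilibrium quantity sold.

157.125

Borealis's profit: π = (p_{Borealis} − 39)(247 − 3p_{Borealis} + 2p_{Alta}).
∂π/∂p_{Borealis} = 364 − 6p_{Borealis} + 2p_{Alta} = 0 ⇒ p_{Borealis} = 182/3 + (1/3)p_{Alta}.
Similarly p_{Alta} = 185/3 + (1/3)p_{Borealis}.
Solving the two reaction functions simultaneously: (1 − (1/3)(1/3))p_{Borealis} = 182/3 + (1/3)·(185/3), so (8/9)p_{Borealis} = 731/9 and p_{Borealis} = 91.375.
Then p_{Alta} = 185/3 + (1/3)·91.375 = 92.125.
q_{Borealis} = 247 − 3·91.375 + 2·92.125 = 157.125.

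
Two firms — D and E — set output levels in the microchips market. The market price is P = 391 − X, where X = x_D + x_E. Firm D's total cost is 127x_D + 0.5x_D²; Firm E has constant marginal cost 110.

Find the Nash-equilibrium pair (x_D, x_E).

49.4, 115.8

Firm D's profit: π = x_D(391 − (x_D + x_E)) − 127x_D − 0.5x_D².
∂π/∂x_D = 264 − 3x_D − x_E = 0, so x_D = 88 − (1/3)x_E.
For E: ∂π/∂x_E = 281 − 2x_E − x_D = 0 ⇒ x_E = 140.5 − 0.5x_D.
Substituting the second reaction function into the first: x_D = 88 − (1/3)(140.5 − 0.5x_D), which gives (5/6)x_D = 247/6 ⇒ x_D = 49.4.
Then x_E = 140.5 − 0.5·49.4 = 115.8.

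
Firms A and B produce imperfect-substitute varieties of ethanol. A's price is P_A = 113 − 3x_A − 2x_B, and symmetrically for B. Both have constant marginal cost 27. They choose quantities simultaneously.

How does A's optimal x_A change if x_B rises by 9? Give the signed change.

Firm A's profit: π = x_A(113 − 3x_A − 2x_B) − 27x_A.
∂π/∂x_A = 86 − 6x_A − 2x_B = 0 ⇒ x_A = 43/3 − (1/3)x_B.
The reaction-function slope is −1/3, so a 9-unit rise in x_B moves x_A by −1/3 × 9 = −3. A's best response falls — the actions are strategic substitutes.

-3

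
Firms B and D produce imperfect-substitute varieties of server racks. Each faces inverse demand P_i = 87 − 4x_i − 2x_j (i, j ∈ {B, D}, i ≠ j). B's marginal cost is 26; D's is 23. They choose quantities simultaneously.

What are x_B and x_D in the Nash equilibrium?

Firm B's profit: π = x_B(87 − 4x_B − 2x_D) − 26x_B.
∂π/∂x_B = 61 − 8x_B − 2x_D = 0 ⇒ x_B = 7.625 − 0.25x_D.
Similarly x_D = 8 − 0.25x_B.
Plugging x_D into B's best response: x_B = 7.625 − 0.25(8 − 0.25x_B) ⇒ 0.9375x_B = 5.625, so x_B = 6.
Then x_D = 8 − 0.25·6 = 6.5.

6, 6.5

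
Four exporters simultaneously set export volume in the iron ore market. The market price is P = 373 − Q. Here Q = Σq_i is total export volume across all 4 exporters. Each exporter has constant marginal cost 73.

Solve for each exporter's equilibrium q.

60

A representative exporter's profit is π_i = q_i(373 − Q) − 73q_i, with Q = q_i + Σ_{j≠i} q_j.
First-order condition: 300 − 2q_i − Σ_{j≠i} q_j = 0.
With identical exporters, set every q_j = q: then 300 − 2q − 3q = 0, i.e. q = 300/5 = 60.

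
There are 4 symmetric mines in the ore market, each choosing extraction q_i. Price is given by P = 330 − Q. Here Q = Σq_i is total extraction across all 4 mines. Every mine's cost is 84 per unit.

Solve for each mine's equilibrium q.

49.2

A representative mine's profit is π_i = q_i(330 − Q) − 84q_i, with Q = q_i + Σ_{j≠i} q_j.
First-order condition: 246 − 2q_i − Σ_{j≠i} q_j = 0.
With identical mines, set every q_j = q: then 246 − 2q − 3q = 0, i.e. q = 246/5 = 49.2.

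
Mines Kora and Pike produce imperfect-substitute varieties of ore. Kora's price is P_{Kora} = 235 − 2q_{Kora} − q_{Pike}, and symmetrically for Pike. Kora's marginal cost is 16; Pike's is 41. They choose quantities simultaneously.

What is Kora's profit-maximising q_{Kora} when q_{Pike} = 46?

43.25

Mine Kora's profit: π = q_{Kora}(235 − 2q_{Kora} − q_{Pike}) − 16q_{Kora}.
∂π/∂q_{Kora} = 219 − 4q_{Kora} − q_{Pike} = 0 ⇒ q_{Kora} = 54.75 − 0.25q_{Pike}.
At q_{Pike} = 46: q_{Kora} = 54.75 − 0.25·46 = 43.25.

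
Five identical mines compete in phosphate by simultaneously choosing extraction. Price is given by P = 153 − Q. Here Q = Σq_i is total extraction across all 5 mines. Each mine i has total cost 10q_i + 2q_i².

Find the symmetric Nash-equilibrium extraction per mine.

A representative mine's profit is π_i = q_i(153 − Q) − 10q_i − 2q_i², with Q = q_i + Σ_{j≠i} q_j.
First-order condition: 143 − 6q_i − Σ_{j≠i} q_j = 0.
Imposing symmetry (q_j = q for all j) turns Σ_{j≠i} q_j into 4q, so 143 = 10q and q = 14.3.

14.3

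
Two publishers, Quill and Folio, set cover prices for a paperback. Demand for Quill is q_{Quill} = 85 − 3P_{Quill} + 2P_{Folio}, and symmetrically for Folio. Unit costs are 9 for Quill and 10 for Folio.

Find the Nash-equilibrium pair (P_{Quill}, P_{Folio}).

Quill's profit: π = (P_{Quill} − 9)(85 − 3P_{Quill} + 2P_{Folio}).
∂π/∂P_{Quill} = 112 − 6P_{Quill} + 2P_{Folio} = 0 ⇒ P_{Quill} = 56/3 + (1/3)P_{Folio}.
Similarly P_{Folio} = 115/6 + (1/3)P_{Quill}.
Plugging P_{Folio} into Quill's best response: P_{Quill} = 56/3 + (1/3)(115/6 + (1/3)P_{Quill}) ⇒ (8/9)P_{Quill} = 451/18, so P_{Quill} = 28.1875.
Then P_{Folio} = 115/6 + (1/3)·28.1875 = 28.5625.

28.1875, 28.5625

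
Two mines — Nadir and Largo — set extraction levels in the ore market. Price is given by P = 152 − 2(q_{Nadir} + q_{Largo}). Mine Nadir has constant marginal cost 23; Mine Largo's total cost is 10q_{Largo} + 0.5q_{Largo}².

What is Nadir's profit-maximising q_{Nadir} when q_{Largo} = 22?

21.25

Mine Nadir's profit: π = q_{Nadir}(152 − 2(q_{Nadir} + q_{Largo})) − 23q_{Nadir}.
∂π/∂q_{Nadir} = 129 − 4q_{Nadir} − 2q_{Largo} = 0, so q_{Nadir} = 32.25 − 0.5q_{Largo}.
At q_{Largo} = 22: q_{Nadir} = 32.25 − 0.5·22 = 21.25.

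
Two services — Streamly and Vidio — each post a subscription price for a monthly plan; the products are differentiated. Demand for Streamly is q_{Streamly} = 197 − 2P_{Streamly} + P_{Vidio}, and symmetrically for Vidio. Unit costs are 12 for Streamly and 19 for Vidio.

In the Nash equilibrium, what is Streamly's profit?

7837.52

Streamly's profit: π = (P_{Streamly} − 12)(197 − 2P_{Streamly} + P_{Vidio}).
∂π/∂P_{Streamly} = 221 − 4P_{Streamly} + P_{Vidio} = 0 ⇒ P_{Streamly} = 55.25 + 0.25P_{Vidio}.
Similarly P_{Vidio} = 58.75 + 0.25P_{Streamly}.
Solving the two reaction functions simultaneously: (1 − (0.25)(0.25))P_{Streamly} = 55.25 + 0.25·58.75, so 0.9375P_{Streamly} = 69.9375 and P_{Streamly} = 74.6.
Then P_{Vidio} = 58.75 + 0.25·74.6 = 77.4.
q_{Streamly} = 197 − 2·74.6 + 77.4 = 125.2.
Profit = (74.6 − 12)·125.2 = 7837.52.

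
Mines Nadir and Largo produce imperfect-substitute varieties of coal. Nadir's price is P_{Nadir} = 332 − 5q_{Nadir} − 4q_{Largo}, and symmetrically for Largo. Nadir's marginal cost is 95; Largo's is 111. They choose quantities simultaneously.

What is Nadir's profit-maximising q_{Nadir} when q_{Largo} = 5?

21.7

Mine Nadir's profit: π = q_{Nadir}(332 − 5q_{Nadir} − 4q_{Largo}) − 95q_{Nadir}.
∂π/∂q_{Nadir} = 237 − 10q_{Nadir} − 4q_{Largo} = 0 ⇒ q_{Nadir} = 23.7 − 0.4q_{Largo}.
At q_{Largo} = 5: q_{Nadir} = 23.7 − 0.4·5 = 21.7.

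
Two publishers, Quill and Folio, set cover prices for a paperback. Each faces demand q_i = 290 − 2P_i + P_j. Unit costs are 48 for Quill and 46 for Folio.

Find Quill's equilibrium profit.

12928.32

Quill's profit: π = (P_{Quill} − 48)(290 − 2P_{Quill} + P_{Folio}).
∂π/∂P_{Quill} = 386 − 4P_{Quill} + P_{Folio} = 0 ⇒ P_{Quill} = 96.5 + 0.25P_{Folio}.
Similarly P_{Folio} = 95.5 + 0.25P_{Quill}.
Substituting the second reaction function into the first: P_{Quill} = 96.5 + 0.25(95.5 + 0.25P_{Quill}), which gives 0.9375P_{Quill} = 120.375 ⇒ P_{Quill} = 128.4.
Then P_{Folio} = 95.5 + 0.25·128.4 = 127.6.
q_{Quill} = 290 − 2·128.4 + 127.6 = 160.8.
Profit = (128.4 − 48)·160.8 = 12928.32.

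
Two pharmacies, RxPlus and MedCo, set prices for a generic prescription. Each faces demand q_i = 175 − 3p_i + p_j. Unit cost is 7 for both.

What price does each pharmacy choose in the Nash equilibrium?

39.2

RxPlus's profit: π = (p_{RxPlus} − 7)(175 − 3p_{RxPlus} + p_{MedCo}).
∂π/∂p_{RxPlus} = 196 − 6p_{RxPlus} + p_{MedCo} = 0 ⇒ p_{RxPlus} = 98/3 + (1/6)p_{MedCo}.
The game is symmetric, so in equilibrium p_{MedCo} = p_{RxPlus}: the reaction function gives (5/6)p_{RxPlus} = 98/3, hence p_{RxPlus} = 39.2.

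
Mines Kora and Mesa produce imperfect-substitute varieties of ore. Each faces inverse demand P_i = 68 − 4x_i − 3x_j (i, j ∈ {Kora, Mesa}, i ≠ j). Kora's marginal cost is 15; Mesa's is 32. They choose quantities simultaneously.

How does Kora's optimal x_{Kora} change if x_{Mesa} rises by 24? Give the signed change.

Mine Kora's profit: π = x_{Kora}(68 − 4x_{Kora} − 3x_{Mesa}) − 15x_{Kora}.
∂π/∂x_{Kora} = 53 − 8x_{Kora} − 3x_{Mesa} = 0 ⇒ x_{Kora} = 6.625 − 0.375x_{Mesa}.
The reaction-function slope is −0.375, so a 24-unit rise in x_{Mesa} moves x_{Kora} by −0.375 × 24 = −9. Kora's best response falls — the actions are strategic substitutes.

-9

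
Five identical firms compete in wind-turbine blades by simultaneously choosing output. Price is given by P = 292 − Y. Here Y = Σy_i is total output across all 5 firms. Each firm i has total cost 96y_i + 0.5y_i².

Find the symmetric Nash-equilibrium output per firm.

28

A representative firm's profit is π_i = y_i(292 − Y) − 96y_i − 0.5y_i², with Y = y_i + Σ_{j≠i} y_j.
First-order condition: 196 − 3y_i − Σ_{j≠i} y_j = 0.
With identical firms, set every y_j = y: then 196 − 3y − 4y = 0, i.e. y = 196/7 = 28.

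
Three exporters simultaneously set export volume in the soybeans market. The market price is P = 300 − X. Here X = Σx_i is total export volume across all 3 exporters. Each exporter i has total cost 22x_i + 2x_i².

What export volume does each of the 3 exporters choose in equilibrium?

A representative exporter's profit is π_i = x_i(300 − X) − 22x_i − 2x_i², with X = x_i + Σ_{j≠i} x_j.
First-order condition: 278 − 6x_i − Σ_{j≠i} x_j = 0.
Imposing symmetry (x_j = x for all j) turns Σ_{j≠i} x_j into 2x, so 278 = 8x and x = 34.75.

34.75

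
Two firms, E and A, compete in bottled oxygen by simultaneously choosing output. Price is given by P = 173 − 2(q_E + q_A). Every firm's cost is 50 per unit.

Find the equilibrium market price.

91

Firm E's profit: π = q_E(173 − 2(q_E + q_A)) − 50q_E.
∂π/∂q_E = 123 − 4q_E − 2q_A = 0, so q_E = 30.75 − 0.5q_A.
By symmetry q_A = q_E; substituting into the reaction function, 1.5q_E = 30.75 and q_E = 20.5.
Equilibrium price: P = 173 − 2·41 = 91.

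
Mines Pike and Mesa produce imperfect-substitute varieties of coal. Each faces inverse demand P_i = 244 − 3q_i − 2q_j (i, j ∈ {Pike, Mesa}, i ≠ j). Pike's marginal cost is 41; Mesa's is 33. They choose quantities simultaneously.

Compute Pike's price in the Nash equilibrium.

Mine Pike's profit: π = q_{Pike}(244 − 3q_{Pike} − 2q_{Mesa}) − 41q_{Pike}.
∂π/∂q_{Pike} = 203 − 6q_{Pike} − 2q_{Mesa} = 0 ⇒ q_{Pike} = 203/6 − (1/3)q_{Mesa}.
Similarly q_{Mesa} = 211/6 − (1/3)q_{Pike}.
Plugging q_{Mesa} into Pike's best response: q_{Pike} = 203/6 − (1/3)(211/6 − (1/3)q_{Pike}) ⇒ (8/9)q_{Pike} = 199/9, so q_{Pike} = 24.875.
Then q_{Mesa} = 211/6 − (1/3)·24.875 = 26.875.
P_{Pike} = 244 − 3·24.875 − 2·26.875 = 115.625.

115.625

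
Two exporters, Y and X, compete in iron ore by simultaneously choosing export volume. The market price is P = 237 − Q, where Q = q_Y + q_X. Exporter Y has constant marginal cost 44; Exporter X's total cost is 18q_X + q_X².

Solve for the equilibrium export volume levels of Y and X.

Exporter Y's profit: π = q_Y(237 − (q_Y + q_X)) − 44q_Y.
∂π/∂q_Y = 193 − 2q_Y − q_X = 0, so q_Y = 96.5 − 0.5q_X.
For X: ∂π/∂q_X = 219 − 4q_X − q_Y = 0 ⇒ q_X = 54.75 − 0.25q_Y.
Plugging q_X into Y's best response: q_Y = 96.5 − 0.5(54.75 − 0.25q_Y) ⇒ 0.875q_Y = 69.125, so q_Y = 79.
Then q_X = 54.75 − 0.25·79 = 35.

79, 35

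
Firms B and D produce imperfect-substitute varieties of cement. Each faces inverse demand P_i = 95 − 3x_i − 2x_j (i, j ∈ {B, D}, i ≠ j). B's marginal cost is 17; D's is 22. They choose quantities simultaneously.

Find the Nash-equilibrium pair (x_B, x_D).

Firm B's profit: π = x_B(95 − 3x_B − 2x_D) − 17x_B.
∂π/∂x_B = 78 − 6x_B − 2x_D = 0 ⇒ x_B = 13 − (1/3)x_D.
Similarly x_D = 73/6 − (1/3)x_B.
Substituting the second reaction function into the first: x_B = 13 − (1/3)(73/6 − (1/3)x_B), which gives (8/9)x_B = 161/18 ⇒ x_B = 10.0625.
Then x_D = 73/6 − (1/3)·10.0625 = 8.8125.

10.0625, 8.8125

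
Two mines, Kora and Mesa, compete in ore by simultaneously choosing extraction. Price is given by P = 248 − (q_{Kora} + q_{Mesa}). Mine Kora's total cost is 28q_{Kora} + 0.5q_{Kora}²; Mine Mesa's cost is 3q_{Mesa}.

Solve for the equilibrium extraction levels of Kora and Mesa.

39, 103

Mine Kora's profit: π = q_{Kora}(248 − (q_{Kora} + q_{Mesa})) − 28q_{Kora} − 0.5q_{Kora}².
∂π/∂q_{Kora} = 220 − 3q_{Kora} − q_{Mesa} = 0, so q_{Kora} = 220/3 − (1/3)q_{Mesa}.
For Mesa: ∂π/∂q_{Mesa} = 245 − 2q_{Mesa} − q_{Kora} = 0 ⇒ q_{Mesa} = 122.5 − 0.5q_{Kora}.
Solving the two reaction functions simultaneously: (1 − (−1/3)(−0.5))q_{Kora} = 220/3 − (1/3)·122.5, so (5/6)q_{Kora} = 32.5 and q_{Kora} = 39.
Then q_{Mesa} = 122.5 − 0.5·39 = 103.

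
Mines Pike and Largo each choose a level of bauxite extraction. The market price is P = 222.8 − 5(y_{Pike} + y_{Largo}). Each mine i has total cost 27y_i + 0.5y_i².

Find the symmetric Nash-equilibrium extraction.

12.2375

Mine Pike's profit: π = y_{Pike}(222.8 − 5(y_{Pike} + y_{Largo})) − 27y_{Pike} − 0.5y_{Pike}².
∂π/∂y_{Pike} = 195.8 − 11y_{Pike} − 5y_{Largo} = 0, so y_{Pike} = 17.8 − (5/11)y_{Largo}.
Setting y_{Pike} = y_{Largo} in the reaction function: y_{Pike} = 17.8 − (5/11)y_{Pike}, so y_{Pike} = 17.8 / (16/11) = 12.2375.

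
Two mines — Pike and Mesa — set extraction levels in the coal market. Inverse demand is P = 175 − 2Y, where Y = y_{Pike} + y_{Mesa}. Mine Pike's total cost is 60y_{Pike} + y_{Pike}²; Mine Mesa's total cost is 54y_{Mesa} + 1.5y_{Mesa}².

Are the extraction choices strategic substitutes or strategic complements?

Mine Pike's profit: π = y_{Pike}(175 − 2(y_{Pike} + y_{Mesa})) − 60y_{Pike} − y_{Pike}².
∂π/∂y_{Pike} = 115 − 6y_{Pike} − 2y_{Mesa} = 0, so y_{Pike} = 115/6 − (1/3)y_{Mesa}.
The best-response slope dy_{Pike}/dy_{Mesa} = −1/3 < 0: the reaction function is downward-sloping, so the choices are strategic substitutes.

strategic substitutes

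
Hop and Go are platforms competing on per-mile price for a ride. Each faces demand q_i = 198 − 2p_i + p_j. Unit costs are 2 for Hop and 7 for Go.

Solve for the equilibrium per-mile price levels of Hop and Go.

Hop's profit: π = (p_{Hop} − 2)(198 − 2p_{Hop} + p_{Go}).
∂π/∂p_{Hop} = 202 − 4p_{Hop} + p_{Go} = 0 ⇒ p_{Hop} = 50.5 + 0.25p_{Go}.
Similarly p_{Go} = 53 + 0.25p_{Hop}.
Solving the two reaction functions simultaneously: (1 − (0.25)(0.25))p_{Hop} = 50.5 + 0.25·53, so 0.9375p_{Hop} = 63.75 and p_{Hop} = 68.
Then p_{Go} = 53 + 0.25·68 = 70.

68, 70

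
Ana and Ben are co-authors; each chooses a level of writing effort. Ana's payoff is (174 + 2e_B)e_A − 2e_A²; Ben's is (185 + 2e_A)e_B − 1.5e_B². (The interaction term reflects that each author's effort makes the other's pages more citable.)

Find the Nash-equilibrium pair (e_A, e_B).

Expanding Ana's payoff: 174e_A + 2e_Be_A − 2e_A².
∂π/∂e_A = 174 + 2e_B − 4e_A = 0, so e_A = 43.5 + 0.5e_B.
Likewise for Ben: e_B = 185/3 + (2/3)e_A.
Plugging e_B into Ana's best response: e_A = 43.5 + 0.5(185/3 + (2/3)e_A) ⇒ (2/3)e_A = 223/3, so e_A = 111.5.
Then e_B = 185/3 + (2/3)·111.5 = 136.

111.5, 136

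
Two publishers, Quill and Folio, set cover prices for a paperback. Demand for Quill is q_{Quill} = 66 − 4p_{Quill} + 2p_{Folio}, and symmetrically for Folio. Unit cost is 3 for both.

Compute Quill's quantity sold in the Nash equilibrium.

Quill's profit: π = (p_{Quill} − 3)(66 − 4p_{Quill} + 2p_{Folio}).
∂π/∂p_{Quill} = 78 − 8p_{Quill} + 2p_{Folio} = 0 ⇒ p_{Quill} = 9.75 + 0.25p_{Folio}.
Setting p_{Quill} = p_{Folio} in the reaction function: p_{Quill} = 9.75 + 0.25p_{Quill}, so p_{Quill} = 9.75 / 0.75 = 13.
q_{Quill} = 66 − 4·13 + 2·13 = 40.

40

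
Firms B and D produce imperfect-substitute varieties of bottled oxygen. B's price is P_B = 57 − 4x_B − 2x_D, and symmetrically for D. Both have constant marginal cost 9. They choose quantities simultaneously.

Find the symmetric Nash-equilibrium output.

Firm B's profit: π = x_B(57 − 4x_B − 2x_D) − 9x_B.
∂π/∂x_B = 48 − 8x_B − 2x_D = 0 ⇒ x_B = 6 − 0.25x_D.
Setting x_B = x_D in the reaction function: x_B = 6 − 0.25x_B, so x_B = 6 / 1.25 = 4.8.

4.8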